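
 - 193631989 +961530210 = 767898221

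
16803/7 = 16803/7 = 2400.43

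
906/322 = 453/161 = 2.81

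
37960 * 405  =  15373800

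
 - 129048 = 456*( - 283)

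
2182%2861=2182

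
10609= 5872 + 4737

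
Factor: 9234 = 2^1* 3^5*19^1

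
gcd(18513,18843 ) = 33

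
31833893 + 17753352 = 49587245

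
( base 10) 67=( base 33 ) 21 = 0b1000011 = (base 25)2H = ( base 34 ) 1X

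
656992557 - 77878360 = 579114197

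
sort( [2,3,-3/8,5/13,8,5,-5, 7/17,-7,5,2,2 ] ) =[-7, - 5 ,-3/8,5/13 , 7/17,2,2, 2,3,  5, 5,8 ]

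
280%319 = 280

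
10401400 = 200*52007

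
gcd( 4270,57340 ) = 610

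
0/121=0 = 0.00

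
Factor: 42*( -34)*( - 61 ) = 2^2*3^1  *  7^1*17^1*61^1 = 87108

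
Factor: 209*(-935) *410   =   - 2^1*5^2*11^2* 17^1*19^1*41^1   =  -  80120150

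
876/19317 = 292/6439 = 0.05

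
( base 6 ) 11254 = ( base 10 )1618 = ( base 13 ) 976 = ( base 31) 1L6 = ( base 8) 3122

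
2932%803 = 523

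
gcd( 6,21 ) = 3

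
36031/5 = 36031/5 = 7206.20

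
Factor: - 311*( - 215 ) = 5^1*43^1*311^1 =66865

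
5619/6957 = 1873/2319= 0.81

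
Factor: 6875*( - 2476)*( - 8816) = 2^6 *5^4*11^1*19^1*29^1*619^1 =150070360000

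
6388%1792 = 1012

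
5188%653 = 617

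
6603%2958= 687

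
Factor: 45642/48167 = 2^1*3^1*7^( - 2)*983^ ( - 1 )*7607^1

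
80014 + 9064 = 89078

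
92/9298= 46/4649= 0.01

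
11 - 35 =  - 24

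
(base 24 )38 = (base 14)5a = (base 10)80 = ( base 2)1010000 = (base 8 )120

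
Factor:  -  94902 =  - 2^1*3^1*15817^1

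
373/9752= 373/9752 = 0.04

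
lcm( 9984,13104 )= 209664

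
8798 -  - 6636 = 15434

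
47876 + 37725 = 85601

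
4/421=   4/421 = 0.01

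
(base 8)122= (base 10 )82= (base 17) 4e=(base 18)4a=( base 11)75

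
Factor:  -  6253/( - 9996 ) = 2^(-2) * 3^( - 1 )*7^(-2) * 13^2*17^( - 1)*37^1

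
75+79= 154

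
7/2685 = 7/2685 = 0.00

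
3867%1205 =252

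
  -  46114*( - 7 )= 322798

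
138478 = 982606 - 844128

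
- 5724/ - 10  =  572 + 2/5 = 572.40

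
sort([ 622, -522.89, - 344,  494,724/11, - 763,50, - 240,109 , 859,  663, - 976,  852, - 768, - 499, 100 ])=[ - 976, - 768, -763, - 522.89 , - 499, - 344, - 240,50,724/11,  100,109,  494,622,663,852, 859 ] 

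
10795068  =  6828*1581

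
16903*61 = 1031083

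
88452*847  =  74918844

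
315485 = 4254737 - 3939252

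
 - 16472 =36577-53049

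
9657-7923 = 1734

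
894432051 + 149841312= 1044273363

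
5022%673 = 311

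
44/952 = 11/238 = 0.05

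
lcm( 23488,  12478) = 399296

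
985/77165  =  197/15433  =  0.01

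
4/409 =4/409  =  0.01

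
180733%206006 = 180733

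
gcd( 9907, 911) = 1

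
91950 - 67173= 24777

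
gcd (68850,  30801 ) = 3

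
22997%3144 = 989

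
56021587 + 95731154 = 151752741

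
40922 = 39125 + 1797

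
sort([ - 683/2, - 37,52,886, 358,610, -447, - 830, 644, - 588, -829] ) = [ - 830,  -  829, - 588, - 447,- 683/2, - 37 , 52,  358 , 610,  644,886]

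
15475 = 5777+9698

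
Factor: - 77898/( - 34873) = 2^1 * 3^1*43^( -1 )*811^( - 1 ) * 12983^1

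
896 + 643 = 1539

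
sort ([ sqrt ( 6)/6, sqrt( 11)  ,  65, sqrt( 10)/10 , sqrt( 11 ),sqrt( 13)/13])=[ sqrt(13) /13,sqrt (10)/10 , sqrt (6)/6,sqrt( 11) , sqrt( 11), 65] 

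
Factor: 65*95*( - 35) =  -5^3 *7^1*13^1*19^1 =- 216125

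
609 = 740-131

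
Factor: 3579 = 3^1*1193^1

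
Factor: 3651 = 3^1*1217^1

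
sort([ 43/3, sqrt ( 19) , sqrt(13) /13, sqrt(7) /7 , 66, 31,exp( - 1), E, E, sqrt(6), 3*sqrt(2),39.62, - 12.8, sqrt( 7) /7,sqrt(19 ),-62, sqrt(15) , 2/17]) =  [ - 62, - 12.8,2/17,sqrt(13 )/13, exp(-1 ),sqrt(7 ) /7, sqrt(7 )/7 , sqrt(6 ), E, E,sqrt( 15), 3*sqrt( 2 ),  sqrt( 19 ), sqrt( 19),43/3, 31, 39.62, 66] 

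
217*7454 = 1617518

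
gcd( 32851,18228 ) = 7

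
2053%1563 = 490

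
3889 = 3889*1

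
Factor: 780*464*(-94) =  - 2^7*3^1*5^1*13^1*29^1*47^1 = - 34020480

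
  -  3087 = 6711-9798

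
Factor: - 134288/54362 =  - 2^3*109^1*353^( -1) = -872/353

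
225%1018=225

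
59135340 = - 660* ( - 89599 ) 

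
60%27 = 6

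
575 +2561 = 3136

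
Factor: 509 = 509^1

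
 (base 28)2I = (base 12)62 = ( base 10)74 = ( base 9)82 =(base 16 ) 4a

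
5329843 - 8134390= - 2804547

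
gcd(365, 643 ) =1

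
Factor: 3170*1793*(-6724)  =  -2^3*5^1 * 11^1*41^2*163^1*317^1 = - 38217938440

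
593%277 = 39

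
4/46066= 2/23033  =  0.00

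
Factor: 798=2^1*3^1*7^1*19^1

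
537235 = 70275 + 466960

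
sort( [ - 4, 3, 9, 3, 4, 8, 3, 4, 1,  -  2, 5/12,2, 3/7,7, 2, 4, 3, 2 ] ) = [ - 4, - 2 , 5/12,3/7, 1, 2,2,2, 3, 3, 3, 3,4, 4, 4,7, 8,  9 ]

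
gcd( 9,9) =9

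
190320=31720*6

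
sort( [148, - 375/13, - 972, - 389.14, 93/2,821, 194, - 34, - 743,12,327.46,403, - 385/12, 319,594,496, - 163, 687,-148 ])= [ - 972, - 743, - 389.14, - 163,-148, - 34 ,  -  385/12  , - 375/13,12 , 93/2,148,194,319, 327.46,  403,496,  594,687, 821 ]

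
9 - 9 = 0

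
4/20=1/5 = 0.20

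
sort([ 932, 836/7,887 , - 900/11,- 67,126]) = [ - 900/11, - 67, 836/7,126,887 , 932] 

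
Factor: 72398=2^1*53^1*683^1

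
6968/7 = 995 + 3/7  =  995.43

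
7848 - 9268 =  - 1420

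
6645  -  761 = 5884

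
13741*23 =316043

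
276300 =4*69075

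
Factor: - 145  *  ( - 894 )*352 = 45629760 = 2^6*3^1*5^1*11^1*29^1 * 149^1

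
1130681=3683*307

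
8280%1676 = 1576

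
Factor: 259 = 7^1*37^1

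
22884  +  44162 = 67046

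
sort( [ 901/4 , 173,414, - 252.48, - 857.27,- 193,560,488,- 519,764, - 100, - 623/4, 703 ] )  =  [-857.27,- 519, - 252.48, - 193, - 623/4,-100, 173,901/4,  414, 488, 560, 703,764 ]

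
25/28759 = 25/28759 = 0.00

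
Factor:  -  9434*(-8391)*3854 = 2^2*3^1*41^1 *47^1*53^1 * 89^1*2797^1 = 305085314676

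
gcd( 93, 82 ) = 1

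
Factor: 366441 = 3^1 *122147^1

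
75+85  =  160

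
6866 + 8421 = 15287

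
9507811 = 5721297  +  3786514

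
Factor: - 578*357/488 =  - 2^( - 2)*3^1*7^1*17^3*61^( - 1 ) = - 103173/244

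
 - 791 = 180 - 971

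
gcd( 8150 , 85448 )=2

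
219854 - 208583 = 11271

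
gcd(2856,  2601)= 51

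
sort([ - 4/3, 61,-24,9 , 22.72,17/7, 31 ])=[ - 24, - 4/3,17/7,9 , 22.72,31 , 61]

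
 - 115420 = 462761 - 578181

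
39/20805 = 13/6935= 0.00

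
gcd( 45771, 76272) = 3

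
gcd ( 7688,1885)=1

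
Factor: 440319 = 3^1 * 11^2* 1213^1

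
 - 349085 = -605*577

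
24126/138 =174 + 19/23 = 174.83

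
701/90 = 7 +71/90 = 7.79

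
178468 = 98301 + 80167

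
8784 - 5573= 3211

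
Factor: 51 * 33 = 1683   =  3^2 * 11^1*17^1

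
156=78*2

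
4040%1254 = 278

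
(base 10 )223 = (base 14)11d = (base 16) DF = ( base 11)193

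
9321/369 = 3107/123 = 25.26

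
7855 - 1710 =6145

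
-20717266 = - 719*28814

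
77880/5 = 15576 = 15576.00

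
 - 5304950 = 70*( - 75785)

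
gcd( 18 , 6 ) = 6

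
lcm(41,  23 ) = 943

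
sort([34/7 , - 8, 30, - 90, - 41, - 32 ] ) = [-90, - 41, - 32, - 8, 34/7, 30]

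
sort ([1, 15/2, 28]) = [1,15/2, 28 ]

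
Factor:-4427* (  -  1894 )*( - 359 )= -2^1 * 19^1*233^1*359^1*947^1 = - 3010120942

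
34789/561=34789/561 =62.01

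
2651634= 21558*123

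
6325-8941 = - 2616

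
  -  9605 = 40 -9645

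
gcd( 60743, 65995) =1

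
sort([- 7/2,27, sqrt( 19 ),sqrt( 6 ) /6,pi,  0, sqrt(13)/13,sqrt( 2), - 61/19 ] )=[  -  7/2 , - 61/19,  0, sqrt ( 13)/13, sqrt ( 6) /6,sqrt( 2), pi, sqrt(19 ), 27 ] 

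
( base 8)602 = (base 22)hc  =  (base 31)CE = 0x182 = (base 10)386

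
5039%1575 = 314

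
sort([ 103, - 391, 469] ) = [ - 391,  103,469]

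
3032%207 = 134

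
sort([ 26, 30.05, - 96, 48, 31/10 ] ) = [-96, 31/10,26, 30.05,  48] 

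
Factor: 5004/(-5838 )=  - 6/7  =  - 2^1*3^1*7^( - 1)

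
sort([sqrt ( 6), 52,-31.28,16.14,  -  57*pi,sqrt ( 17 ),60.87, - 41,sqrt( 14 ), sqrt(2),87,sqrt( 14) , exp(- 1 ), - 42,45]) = [ - 57*pi,- 42, - 41 ,  -  31.28, exp( - 1),sqrt(2),sqrt (6),sqrt( 14) , sqrt(14),  sqrt( 17),16.14,  45, 52,60.87,87 ]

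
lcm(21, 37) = 777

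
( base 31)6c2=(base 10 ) 6140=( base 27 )8bb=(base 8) 13774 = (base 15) 1C45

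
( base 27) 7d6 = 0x1554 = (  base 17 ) 11f3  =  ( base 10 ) 5460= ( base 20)DD0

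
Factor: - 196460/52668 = - 235/63 = -3^( - 2 ) *5^1*7^( - 1)*47^1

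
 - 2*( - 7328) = 14656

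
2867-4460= -1593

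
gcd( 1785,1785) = 1785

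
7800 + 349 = 8149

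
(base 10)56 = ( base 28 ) 20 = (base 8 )70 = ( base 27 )22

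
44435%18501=7433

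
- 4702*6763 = -31799626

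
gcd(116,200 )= 4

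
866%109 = 103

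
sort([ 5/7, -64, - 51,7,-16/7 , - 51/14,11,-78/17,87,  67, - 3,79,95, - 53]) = [ - 64, - 53 , - 51, - 78/17, - 51/14 , - 3, -16/7,5/7,7 , 11, 67,  79,  87, 95 ] 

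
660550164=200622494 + 459927670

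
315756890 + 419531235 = 735288125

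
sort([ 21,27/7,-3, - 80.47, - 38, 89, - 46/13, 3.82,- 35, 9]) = [-80.47, - 38,- 35, - 46/13, -3,3.82, 27/7,9,21,  89 ]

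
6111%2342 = 1427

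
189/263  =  189/263= 0.72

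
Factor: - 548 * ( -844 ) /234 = 2^3*3^( - 2)*13^( - 1 )*137^1*211^1 = 231256/117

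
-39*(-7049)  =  274911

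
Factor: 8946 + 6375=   3^1 * 5107^1 = 15321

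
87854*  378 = 33208812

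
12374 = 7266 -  -5108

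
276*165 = 45540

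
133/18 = 7 + 7/18 =7.39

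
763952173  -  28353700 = 735598473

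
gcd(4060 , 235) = 5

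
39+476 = 515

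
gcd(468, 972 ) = 36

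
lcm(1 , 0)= 0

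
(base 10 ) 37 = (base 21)1g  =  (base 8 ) 45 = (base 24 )1d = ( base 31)16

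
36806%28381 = 8425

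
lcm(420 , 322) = 9660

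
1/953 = 1/953 = 0.00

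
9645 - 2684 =6961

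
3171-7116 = -3945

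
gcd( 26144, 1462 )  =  86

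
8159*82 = 669038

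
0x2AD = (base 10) 685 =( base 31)M3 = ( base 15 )30A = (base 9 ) 841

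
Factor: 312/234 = 2^2 * 3^(  -  1 )  =  4/3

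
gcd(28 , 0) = 28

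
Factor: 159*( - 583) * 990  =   - 2^1 * 3^3*5^1*11^2*53^2=- 91770030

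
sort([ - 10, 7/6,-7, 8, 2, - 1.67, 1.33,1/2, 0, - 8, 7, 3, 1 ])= [ - 10,- 8, - 7,- 1.67,0 , 1/2, 1, 7/6, 1.33, 2,3 , 7, 8] 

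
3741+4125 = 7866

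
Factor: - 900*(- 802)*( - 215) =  - 2^3*3^2*5^3*43^1*401^1 = -  155187000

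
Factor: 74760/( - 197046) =-140/369 = -2^2*3^ ( - 2) * 5^1*7^1*41^( - 1)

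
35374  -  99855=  - 64481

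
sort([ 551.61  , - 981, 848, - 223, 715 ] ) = [-981, - 223, 551.61,715,848]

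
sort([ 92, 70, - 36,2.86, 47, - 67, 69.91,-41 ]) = [-67,  -  41, -36, 2.86,47 , 69.91 , 70,92 ]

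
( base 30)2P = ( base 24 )3d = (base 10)85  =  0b1010101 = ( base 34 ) 2h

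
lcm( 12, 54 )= 108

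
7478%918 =134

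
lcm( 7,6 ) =42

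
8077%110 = 47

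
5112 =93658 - 88546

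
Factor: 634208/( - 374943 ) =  - 2^5* 3^( - 1)*19819^1*124981^( - 1)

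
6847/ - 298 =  - 23+7/298 = - 22.98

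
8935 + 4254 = 13189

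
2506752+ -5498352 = - 2991600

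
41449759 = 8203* 5053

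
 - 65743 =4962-70705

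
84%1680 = 84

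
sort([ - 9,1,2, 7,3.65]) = [ - 9,  1, 2,3.65, 7] 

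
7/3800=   7/3800  =  0.00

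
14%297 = 14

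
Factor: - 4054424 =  - 2^3*11^1*46073^1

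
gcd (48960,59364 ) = 612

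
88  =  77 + 11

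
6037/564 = 10 + 397/564 = 10.70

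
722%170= 42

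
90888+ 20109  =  110997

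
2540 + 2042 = 4582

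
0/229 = 0 = 0.00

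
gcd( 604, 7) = 1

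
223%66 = 25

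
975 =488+487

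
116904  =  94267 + 22637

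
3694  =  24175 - 20481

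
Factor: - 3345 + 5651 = 2306 = 2^1*1153^1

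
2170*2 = 4340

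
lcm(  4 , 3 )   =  12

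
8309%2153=1850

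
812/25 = 32 + 12/25= 32.48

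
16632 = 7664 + 8968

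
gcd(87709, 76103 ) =1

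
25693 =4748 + 20945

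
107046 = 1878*57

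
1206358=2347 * 514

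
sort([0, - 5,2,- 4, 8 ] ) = [ - 5,  -  4,0,2, 8]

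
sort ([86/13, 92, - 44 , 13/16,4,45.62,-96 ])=[ - 96 , - 44,13/16,4,86/13,45.62,92]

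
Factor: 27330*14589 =2^1*3^3*5^1*911^1*1621^1 = 398717370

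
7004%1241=799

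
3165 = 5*633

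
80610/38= 40305/19 = 2121.32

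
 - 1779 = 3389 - 5168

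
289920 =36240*8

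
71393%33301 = 4791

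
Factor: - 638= - 2^1*11^1*29^1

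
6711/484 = 6711/484= 13.87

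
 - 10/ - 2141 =10/2141=0.00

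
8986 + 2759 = 11745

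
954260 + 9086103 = 10040363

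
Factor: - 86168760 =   -  2^3*3^1*5^1*307^1 * 2339^1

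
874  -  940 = -66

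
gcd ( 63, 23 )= 1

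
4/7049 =4/7049=0.00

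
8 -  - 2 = 10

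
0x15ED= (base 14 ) 208d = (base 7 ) 22236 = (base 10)5613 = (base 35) 4KD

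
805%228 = 121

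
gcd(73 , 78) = 1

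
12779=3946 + 8833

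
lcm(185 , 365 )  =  13505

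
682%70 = 52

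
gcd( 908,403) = 1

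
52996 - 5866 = 47130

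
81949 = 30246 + 51703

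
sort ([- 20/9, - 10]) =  [-10,-20/9]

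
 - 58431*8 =-467448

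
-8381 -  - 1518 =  - 6863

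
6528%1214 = 458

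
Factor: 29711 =11^1 * 37^1*  73^1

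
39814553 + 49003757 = 88818310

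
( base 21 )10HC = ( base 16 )259E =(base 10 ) 9630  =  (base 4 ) 2112132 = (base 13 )44CA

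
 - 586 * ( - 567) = 332262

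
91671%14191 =6525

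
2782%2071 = 711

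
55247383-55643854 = - 396471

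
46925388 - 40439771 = 6485617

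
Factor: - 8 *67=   -  536 =-2^3* 67^1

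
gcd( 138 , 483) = 69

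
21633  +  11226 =32859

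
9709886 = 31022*313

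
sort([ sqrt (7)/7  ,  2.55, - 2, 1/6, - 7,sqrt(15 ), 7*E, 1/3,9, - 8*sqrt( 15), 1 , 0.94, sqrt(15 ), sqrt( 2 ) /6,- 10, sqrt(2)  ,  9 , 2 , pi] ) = [ - 8*sqrt(15 ),- 10, - 7,-2, 1/6,sqrt (2)/6, 1/3, sqrt( 7 ) /7,0.94,1,sqrt(2 ),2, 2.55,pi, sqrt (15), sqrt(15), 9,  9,7*E ] 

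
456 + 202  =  658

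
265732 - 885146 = - 619414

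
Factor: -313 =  - 313^1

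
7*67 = 469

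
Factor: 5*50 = 2^1 * 5^3  =  250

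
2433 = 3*811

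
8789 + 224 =9013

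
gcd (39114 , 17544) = 6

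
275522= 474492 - 198970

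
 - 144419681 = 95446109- 239865790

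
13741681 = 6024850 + 7716831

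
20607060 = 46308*445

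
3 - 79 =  - 76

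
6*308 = 1848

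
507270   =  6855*74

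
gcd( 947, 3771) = 1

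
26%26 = 0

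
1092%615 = 477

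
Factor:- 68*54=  - 3672 = - 2^3*3^3*17^1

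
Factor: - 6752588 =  - 2^2*1688147^1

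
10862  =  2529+8333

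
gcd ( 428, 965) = 1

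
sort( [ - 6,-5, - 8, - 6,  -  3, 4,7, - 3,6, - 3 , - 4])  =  [ - 8, - 6, - 6, - 5, - 4, - 3, - 3, - 3  ,  4, 6, 7] 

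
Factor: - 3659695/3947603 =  - 5^1* 11^(-1 ) *13^2*41^( - 1) * 61^1*71^1 * 8753^( - 1) 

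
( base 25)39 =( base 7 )150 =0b1010100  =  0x54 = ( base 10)84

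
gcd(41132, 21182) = 14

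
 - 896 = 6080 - 6976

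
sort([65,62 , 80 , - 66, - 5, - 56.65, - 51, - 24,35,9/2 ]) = [-66, - 56.65, - 51 ,  -  24, - 5,9/2,35,62,65,  80 ] 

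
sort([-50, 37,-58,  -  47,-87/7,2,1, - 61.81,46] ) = [  -  61.81, - 58,-50, - 47, - 87/7, 1, 2, 37 , 46] 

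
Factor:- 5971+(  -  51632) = - 3^1*7^1*13^1*211^1 = - 57603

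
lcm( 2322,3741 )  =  67338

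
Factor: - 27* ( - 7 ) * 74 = 13986= 2^1*3^3*7^1 * 37^1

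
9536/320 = 149/5= 29.80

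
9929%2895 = 1244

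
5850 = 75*78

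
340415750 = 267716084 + 72699666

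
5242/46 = 113 +22/23 = 113.96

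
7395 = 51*145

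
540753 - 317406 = 223347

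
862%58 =50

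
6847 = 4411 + 2436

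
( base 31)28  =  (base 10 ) 70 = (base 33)24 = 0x46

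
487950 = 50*9759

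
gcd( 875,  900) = 25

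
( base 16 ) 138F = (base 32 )4SF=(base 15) 173C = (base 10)5007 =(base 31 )56G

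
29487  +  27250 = 56737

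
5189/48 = 108 + 5/48 = 108.10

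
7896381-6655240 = 1241141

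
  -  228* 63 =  - 14364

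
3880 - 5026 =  - 1146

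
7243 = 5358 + 1885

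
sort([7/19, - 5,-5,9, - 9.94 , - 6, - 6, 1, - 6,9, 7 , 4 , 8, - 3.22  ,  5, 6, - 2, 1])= [-9.94,-6, - 6,-6, - 5, - 5 ,-3.22, - 2, 7/19,1, 1, 4, 5,6,7,8 , 9,9 ]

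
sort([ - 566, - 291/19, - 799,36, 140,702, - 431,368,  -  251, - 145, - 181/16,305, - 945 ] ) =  [-945, - 799, -566 , - 431, - 251,-145,- 291/19, - 181/16 , 36,140,305,368, 702]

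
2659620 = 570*4666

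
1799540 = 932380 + 867160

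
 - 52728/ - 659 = 52728/659 = 80.01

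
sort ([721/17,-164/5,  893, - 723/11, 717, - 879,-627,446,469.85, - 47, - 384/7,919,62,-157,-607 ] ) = [ - 879,-627, - 607  , - 157, -723/11,-384/7,- 47,  -  164/5,721/17,  62,446,469.85, 717, 893, 919] 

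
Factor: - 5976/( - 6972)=2^1*3^1*7^( - 1) = 6/7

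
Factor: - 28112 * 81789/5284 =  - 2^2*3^1 * 7^1*137^1*199^1*251^1*1321^( - 1) = - 574813092/1321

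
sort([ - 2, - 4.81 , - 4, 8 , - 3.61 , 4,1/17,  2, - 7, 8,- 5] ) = [ - 7, - 5, - 4.81, - 4, - 3.61 ,-2,1/17,2, 4 , 8,8]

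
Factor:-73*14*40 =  - 40880=- 2^4*5^1 * 7^1*73^1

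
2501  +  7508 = 10009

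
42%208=42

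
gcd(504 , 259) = 7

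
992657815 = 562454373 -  - 430203442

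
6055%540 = 115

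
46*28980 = 1333080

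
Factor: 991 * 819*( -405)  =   - 3^6*5^1*7^1*13^1*991^1 =-328709745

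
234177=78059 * 3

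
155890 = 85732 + 70158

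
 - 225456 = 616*( - 366)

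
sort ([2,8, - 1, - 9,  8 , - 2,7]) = [-9, - 2,-1,2,7,8,8]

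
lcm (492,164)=492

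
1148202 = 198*5799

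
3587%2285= 1302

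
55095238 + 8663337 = 63758575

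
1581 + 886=2467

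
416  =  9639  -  9223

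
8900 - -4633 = 13533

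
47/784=47/784 = 0.06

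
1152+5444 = 6596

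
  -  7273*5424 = - 39448752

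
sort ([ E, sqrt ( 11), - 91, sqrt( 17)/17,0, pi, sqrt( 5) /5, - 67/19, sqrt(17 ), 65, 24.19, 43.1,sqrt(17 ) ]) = [-91, - 67/19,0, sqrt(17)/17,sqrt( 5 ) /5, E, pi,sqrt(11), sqrt( 17 ),sqrt( 17 ), 24.19, 43.1,65]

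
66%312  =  66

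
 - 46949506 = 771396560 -818346066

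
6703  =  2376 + 4327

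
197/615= 197/615 = 0.32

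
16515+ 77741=94256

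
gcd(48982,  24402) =2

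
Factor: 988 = 2^2*13^1 * 19^1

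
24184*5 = 120920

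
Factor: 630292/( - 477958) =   -  782/593 = -  2^1*17^1*23^1*593^( - 1 ) 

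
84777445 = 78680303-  - 6097142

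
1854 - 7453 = -5599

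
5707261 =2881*1981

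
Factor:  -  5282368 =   -  2^6*7^1 * 13^1*907^1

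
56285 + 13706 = 69991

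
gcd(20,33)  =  1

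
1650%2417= 1650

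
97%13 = 6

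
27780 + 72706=100486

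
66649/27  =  66649/27 = 2468.48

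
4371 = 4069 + 302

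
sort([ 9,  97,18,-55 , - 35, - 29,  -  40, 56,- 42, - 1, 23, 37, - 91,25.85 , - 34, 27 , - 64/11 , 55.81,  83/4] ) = [ - 91, - 55 , - 42, - 40, - 35, - 34, - 29 ,-64/11 , - 1,  9,18, 83/4 , 23,  25.85,  27 , 37, 55.81, 56,97 ]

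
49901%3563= 19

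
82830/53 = 82830/53 =1562.83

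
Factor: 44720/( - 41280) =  - 13/12 = - 2^(-2)*3^( - 1 )* 13^1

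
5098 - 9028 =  - 3930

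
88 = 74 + 14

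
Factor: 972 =2^2 * 3^5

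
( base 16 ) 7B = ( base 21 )5I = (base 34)3l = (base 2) 1111011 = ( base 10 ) 123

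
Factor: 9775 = 5^2*17^1*23^1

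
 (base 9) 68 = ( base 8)76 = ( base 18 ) 38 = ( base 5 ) 222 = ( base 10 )62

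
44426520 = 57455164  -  13028644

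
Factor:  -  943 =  - 23^1*41^1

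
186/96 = 31/16  =  1.94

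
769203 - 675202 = 94001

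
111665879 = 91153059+20512820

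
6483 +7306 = 13789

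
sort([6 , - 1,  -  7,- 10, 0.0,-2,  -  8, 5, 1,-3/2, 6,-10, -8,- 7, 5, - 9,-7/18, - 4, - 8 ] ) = [ - 10, - 10, - 9,-8, - 8, - 8, - 7, -7,-4, - 2, - 3/2, - 1, - 7/18, 0.0,1, 5, 5, 6,  6 ] 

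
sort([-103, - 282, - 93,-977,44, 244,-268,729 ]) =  [ -977,  -  282,-268, - 103, -93,44,244,729] 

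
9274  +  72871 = 82145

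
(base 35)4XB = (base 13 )29B8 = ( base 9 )8280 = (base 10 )6066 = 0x17B2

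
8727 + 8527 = 17254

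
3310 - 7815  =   - 4505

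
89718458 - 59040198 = 30678260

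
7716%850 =66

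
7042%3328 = 386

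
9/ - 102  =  -3/34=- 0.09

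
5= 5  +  0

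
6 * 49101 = 294606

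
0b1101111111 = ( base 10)895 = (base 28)13R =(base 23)1fl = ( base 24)1D7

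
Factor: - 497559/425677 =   -  3^1*7^( - 1)*23^1 * 7211^1*60811^( - 1 )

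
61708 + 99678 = 161386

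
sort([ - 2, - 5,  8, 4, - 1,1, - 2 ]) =[ - 5, - 2, - 2, - 1, 1,4, 8 ]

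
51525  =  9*5725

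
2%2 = 0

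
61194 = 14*4371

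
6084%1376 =580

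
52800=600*88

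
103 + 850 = 953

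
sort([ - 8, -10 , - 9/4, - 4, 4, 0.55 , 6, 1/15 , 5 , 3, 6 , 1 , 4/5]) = [ - 10, - 8, - 4, - 9/4, 1/15,0.55,4/5, 1,3 , 4, 5,6,6]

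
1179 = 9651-8472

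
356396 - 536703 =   -  180307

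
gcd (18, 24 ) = 6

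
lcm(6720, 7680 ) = 53760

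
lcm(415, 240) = 19920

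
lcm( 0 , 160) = 0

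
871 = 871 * 1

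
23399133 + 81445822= 104844955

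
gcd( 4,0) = 4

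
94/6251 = 2/133 = 0.02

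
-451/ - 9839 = 451/9839  =  0.05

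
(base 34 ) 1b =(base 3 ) 1200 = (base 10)45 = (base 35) 1a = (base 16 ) 2D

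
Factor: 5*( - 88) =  - 2^3 * 5^1*11^1= - 440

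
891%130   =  111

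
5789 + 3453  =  9242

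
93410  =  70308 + 23102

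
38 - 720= -682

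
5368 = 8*671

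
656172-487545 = 168627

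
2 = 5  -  3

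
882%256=114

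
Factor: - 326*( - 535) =174410 = 2^1*5^1*107^1  *  163^1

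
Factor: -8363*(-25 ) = 5^2*8363^1 = 209075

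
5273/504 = 5273/504 = 10.46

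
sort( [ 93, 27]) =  [ 27, 93]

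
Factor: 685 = 5^1 *137^1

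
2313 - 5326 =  -3013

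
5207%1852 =1503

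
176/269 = 176/269 =0.65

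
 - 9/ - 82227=3/27409 = 0.00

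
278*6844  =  1902632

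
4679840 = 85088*55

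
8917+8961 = 17878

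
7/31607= 7/31607 = 0.00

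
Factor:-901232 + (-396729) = -7^2*26489^1 = - 1297961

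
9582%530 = 42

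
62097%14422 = 4409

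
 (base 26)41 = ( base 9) 126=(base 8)151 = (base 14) 77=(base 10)105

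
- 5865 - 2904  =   - 8769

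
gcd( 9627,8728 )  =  1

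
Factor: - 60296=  - 2^3*7537^1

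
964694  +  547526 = 1512220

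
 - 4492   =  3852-8344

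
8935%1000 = 935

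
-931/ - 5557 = 931/5557=0.17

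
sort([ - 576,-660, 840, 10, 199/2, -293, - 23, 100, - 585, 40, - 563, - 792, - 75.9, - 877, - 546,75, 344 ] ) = [ - 877, - 792, - 660, - 585, - 576, - 563, - 546, -293,  -  75.9, - 23, 10,40, 75, 199/2, 100, 344,840]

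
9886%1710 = 1336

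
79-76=3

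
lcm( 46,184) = 184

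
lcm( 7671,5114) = 15342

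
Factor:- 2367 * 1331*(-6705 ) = 3^4 * 5^1*11^3*149^1*263^1= 21123948285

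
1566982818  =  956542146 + 610440672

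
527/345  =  527/345 =1.53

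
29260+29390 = 58650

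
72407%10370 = 10187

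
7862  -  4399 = 3463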